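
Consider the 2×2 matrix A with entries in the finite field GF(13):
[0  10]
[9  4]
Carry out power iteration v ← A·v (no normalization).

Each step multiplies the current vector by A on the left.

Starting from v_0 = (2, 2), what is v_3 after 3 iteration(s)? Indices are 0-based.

v_0 = (2, 2).
v_1 = A·v_0 = (7, 0).
v_2 = A·v_1 = (0, 11).
v_3 = A·v_2 = (6, 5).

v_3 = (6, 5)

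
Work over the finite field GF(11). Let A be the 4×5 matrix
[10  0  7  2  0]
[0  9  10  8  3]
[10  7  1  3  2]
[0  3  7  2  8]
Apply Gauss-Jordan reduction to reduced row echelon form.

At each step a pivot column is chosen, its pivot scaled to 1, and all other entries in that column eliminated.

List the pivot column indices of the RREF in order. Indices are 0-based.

pivot columns: 0, 1, 2, 3

pivot(0,0)=10: scale R0 → (1, 0, 4, 9, 0)
  clear (2,0): R2 −= (10)R0 → (0, 7, 5, 1, 2)
pivot(1,1)=9: scale R1 → (0, 1, 6, 7, 4)
  clear (2,1): R2 −= (7)R1 → (0, 0, 7, 7, 7)
  clear (3,1): R3 −= (3)R1 → (0, 0, 0, 3, 7)
pivot(2,2)=7: scale R2 → (0, 0, 1, 1, 1)
  clear (0,2): R0 −= (4)R2 → (1, 0, 0, 5, 7)
  clear (1,2): R1 −= (6)R2 → (0, 1, 0, 1, 9)
pivot(3,3)=3: scale R3 → (0, 0, 0, 1, 6)
  clear (0,3): R0 −= (5)R3 → (1, 0, 0, 0, 10)
  clear (1,3): R1 −= (1)R3 → (0, 1, 0, 0, 3)
  clear (2,3): R2 −= (1)R3 → (0, 0, 1, 0, 6)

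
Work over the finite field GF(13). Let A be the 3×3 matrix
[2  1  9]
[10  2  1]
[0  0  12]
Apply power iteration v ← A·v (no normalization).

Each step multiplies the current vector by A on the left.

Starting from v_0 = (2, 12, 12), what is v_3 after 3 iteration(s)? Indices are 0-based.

v_3 = (7, 11, 1)

v_0 = (2, 12, 12).
v_1 = A·v_0 = (7, 4, 1).
v_2 = A·v_1 = (1, 1, 12).
v_3 = A·v_2 = (7, 11, 1).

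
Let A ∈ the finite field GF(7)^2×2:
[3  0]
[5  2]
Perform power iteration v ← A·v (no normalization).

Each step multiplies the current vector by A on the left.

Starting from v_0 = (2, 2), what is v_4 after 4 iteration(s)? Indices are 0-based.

v_0 = (2, 2).
v_1 = A·v_0 = (6, 0).
v_2 = A·v_1 = (4, 2).
v_3 = A·v_2 = (5, 3).
v_4 = A·v_3 = (1, 3).

v_4 = (1, 3)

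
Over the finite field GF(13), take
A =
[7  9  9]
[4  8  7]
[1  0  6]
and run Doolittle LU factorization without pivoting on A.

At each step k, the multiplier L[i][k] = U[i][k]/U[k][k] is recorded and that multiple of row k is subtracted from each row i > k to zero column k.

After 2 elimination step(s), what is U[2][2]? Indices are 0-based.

U[2][2] = 1

[col 0] pivot 7
  R1 -= 8*R0 → (0, 1, 0)  (L[1][0] := 8)
  R2 -= 2*R0 → (0, 8, 1)  (L[2][0] := 2)
[col 1] pivot 1
  R2 -= 8*R1 → (0, 0, 1)  (L[2][1] := 8)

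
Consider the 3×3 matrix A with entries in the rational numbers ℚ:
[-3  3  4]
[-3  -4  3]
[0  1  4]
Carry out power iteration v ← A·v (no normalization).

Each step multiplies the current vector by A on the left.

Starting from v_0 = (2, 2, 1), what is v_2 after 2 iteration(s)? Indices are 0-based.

v_0 = (2, 2, 1).
v_1 = A·v_0 = (4, -11, 6).
v_2 = A·v_1 = (-21, 50, 13).

v_2 = (-21, 50, 13)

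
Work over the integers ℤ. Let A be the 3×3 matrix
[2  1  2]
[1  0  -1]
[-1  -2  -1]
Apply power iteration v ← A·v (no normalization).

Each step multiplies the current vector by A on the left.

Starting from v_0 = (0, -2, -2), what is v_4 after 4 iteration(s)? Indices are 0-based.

v_4 = (26, -42, -22)

v_0 = (0, -2, -2).
v_1 = A·v_0 = (-6, 2, 6).
v_2 = A·v_1 = (2, -12, -4).
v_3 = A·v_2 = (-16, 6, 26).
v_4 = A·v_3 = (26, -42, -22).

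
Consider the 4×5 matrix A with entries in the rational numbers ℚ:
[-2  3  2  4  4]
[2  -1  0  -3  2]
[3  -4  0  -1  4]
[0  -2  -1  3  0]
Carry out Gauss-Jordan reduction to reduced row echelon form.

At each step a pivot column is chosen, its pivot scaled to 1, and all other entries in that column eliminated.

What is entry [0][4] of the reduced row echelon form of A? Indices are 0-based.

step 1: normalize row 0 (÷-2) = (1, -3/2, -1, -2, -2)
  row 1: subtract 2×row0 = (0, 2, 2, 1, 6)
  row 2: subtract 3×row0 = (0, 1/2, 3, 5, 10)
step 2: normalize row 1 (÷2) = (0, 1, 1, 1/2, 3)
  row 0: subtract -3/2×row1 = (1, 0, 1/2, -5/4, 5/2)
  row 2: subtract 1/2×row1 = (0, 0, 5/2, 19/4, 17/2)
  row 3: subtract -2×row1 = (0, 0, 1, 4, 6)
step 3: normalize row 2 (÷5/2) = (0, 0, 1, 19/10, 17/5)
  row 0: subtract 1/2×row2 = (1, 0, 0, -11/5, 4/5)
  row 1: subtract 1×row2 = (0, 1, 0, -7/5, -2/5)
  row 3: subtract 1×row2 = (0, 0, 0, 21/10, 13/5)
step 4: normalize row 3 (÷21/10) = (0, 0, 0, 1, 26/21)
  row 0: subtract -11/5×row3 = (1, 0, 0, 0, 74/21)
  row 1: subtract -7/5×row3 = (0, 1, 0, 0, 4/3)
  row 2: subtract 19/10×row3 = (0, 0, 1, 0, 22/21)

M[0][4] = 74/21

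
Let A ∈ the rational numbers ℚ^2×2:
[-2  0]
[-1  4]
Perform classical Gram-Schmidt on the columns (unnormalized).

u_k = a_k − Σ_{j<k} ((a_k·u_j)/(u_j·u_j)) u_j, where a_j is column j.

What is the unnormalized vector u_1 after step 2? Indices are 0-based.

u_1 = (-8/5, 16/5)

Step 1: u_0 = a_0 = (-2, -1).
Step 2: u_1 = a_1 − (-4/5)·u_0 = (-8/5, 16/5).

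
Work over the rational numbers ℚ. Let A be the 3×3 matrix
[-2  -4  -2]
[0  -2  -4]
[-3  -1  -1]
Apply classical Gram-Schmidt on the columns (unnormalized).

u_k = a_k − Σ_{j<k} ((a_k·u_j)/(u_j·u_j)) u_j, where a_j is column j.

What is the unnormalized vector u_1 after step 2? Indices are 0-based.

u_1 = (-30/13, -2, 20/13)

Step 1: u_0 = a_0 = (-2, 0, -3).
Step 2: u_1 = a_1 − (11/13)·u_0 = (-30/13, -2, 20/13).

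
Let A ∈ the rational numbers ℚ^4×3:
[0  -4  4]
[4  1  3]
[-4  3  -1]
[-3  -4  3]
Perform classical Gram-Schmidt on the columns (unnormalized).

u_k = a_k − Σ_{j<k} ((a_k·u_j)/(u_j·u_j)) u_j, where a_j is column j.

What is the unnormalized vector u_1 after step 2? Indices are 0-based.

Step 1: u_0 = a_0 = (0, 4, -4, -3).
Step 2: u_1 = a_1 − (4/41)·u_0 = (-4, 25/41, 139/41, -152/41).

u_1 = (-4, 25/41, 139/41, -152/41)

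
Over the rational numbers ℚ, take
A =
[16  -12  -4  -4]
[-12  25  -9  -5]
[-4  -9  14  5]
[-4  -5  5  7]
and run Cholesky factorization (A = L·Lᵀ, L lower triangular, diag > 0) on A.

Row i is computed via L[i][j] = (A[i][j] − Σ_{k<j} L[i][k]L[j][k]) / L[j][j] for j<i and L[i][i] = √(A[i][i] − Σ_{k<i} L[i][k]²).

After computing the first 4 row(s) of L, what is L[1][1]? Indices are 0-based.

Step 1: L[0][0] = √(16) = 4.
  L[1][0] = (-12) / L[0][0] = -3.
Step 2: L[1][1] = √(16) = 4.
  L[2][0] = (-4) / L[0][0] = -1.
  L[2][1] = (-12) / L[1][1] = -3.
Step 3: L[2][2] = √(4) = 2.
  L[3][0] = (-4) / L[0][0] = -1.
  L[3][1] = (-8) / L[1][1] = -2.
  L[3][2] = (-2) / L[2][2] = -1.
Step 4: L[3][3] = √(1) = 1.

L[1][1] = 4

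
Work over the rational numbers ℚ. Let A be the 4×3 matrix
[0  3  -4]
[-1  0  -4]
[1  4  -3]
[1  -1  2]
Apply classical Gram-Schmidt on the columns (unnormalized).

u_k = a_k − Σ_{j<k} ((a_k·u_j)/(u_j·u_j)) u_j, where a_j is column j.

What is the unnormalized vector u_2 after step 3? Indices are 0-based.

u_2 = (-5/23, -40/23, -5/23, -35/23)

Step 1: u_0 = a_0 = (0, -1, 1, 1).
Step 2: u_1 = a_1 − (1)·u_0 = (3, 1, 3, -2).
Step 3: u_2 = a_2 − (1)·u_0 − (-29/23)·u_1 = (-5/23, -40/23, -5/23, -35/23).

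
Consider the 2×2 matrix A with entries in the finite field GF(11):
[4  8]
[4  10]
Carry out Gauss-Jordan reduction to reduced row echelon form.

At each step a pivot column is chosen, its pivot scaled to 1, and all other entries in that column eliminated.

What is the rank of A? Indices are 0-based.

rank = 2

[1] R0 /= 4  ⇒  (1, 2)
     R1 -= 4·R0  ⇒  (0, 2)
[2] R1 /= 2  ⇒  (0, 1)
     R0 -= 2·R1  ⇒  (1, 0)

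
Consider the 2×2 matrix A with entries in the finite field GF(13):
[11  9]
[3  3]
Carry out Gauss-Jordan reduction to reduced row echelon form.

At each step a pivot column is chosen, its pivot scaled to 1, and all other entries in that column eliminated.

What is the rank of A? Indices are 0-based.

rank = 2

[1] R0 /= 11  ⇒  (1, 2)
     R1 -= 3·R0  ⇒  (0, 10)
[2] R1 /= 10  ⇒  (0, 1)
     R0 -= 2·R1  ⇒  (1, 0)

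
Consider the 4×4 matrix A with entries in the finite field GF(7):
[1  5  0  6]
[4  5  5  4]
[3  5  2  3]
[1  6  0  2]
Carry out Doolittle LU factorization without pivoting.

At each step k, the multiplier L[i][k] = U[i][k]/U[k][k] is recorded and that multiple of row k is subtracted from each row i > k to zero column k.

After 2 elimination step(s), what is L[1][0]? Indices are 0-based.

L[1][0] = 4

[col 0] pivot 1
  R1 -= 4*R0 → (0, 6, 5, 1)  (L[1][0] := 4)
  R2 -= 3*R0 → (0, 4, 2, 6)  (L[2][0] := 3)
  R3 -= 1*R0 → (0, 1, 0, 3)  (L[3][0] := 1)
[col 1] pivot 6
  R2 -= 3*R1 → (0, 0, 1, 3)  (L[2][1] := 3)
  R3 -= 6*R1 → (0, 0, 5, 4)  (L[3][1] := 6)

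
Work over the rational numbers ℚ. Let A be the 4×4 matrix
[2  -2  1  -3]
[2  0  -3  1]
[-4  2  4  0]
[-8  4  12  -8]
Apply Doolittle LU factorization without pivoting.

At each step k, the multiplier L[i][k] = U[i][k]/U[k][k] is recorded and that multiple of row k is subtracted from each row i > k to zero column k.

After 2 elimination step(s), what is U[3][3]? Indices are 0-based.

k=0: U[0][0]=2
  eliminate (1,0): mult=1, new row 1: (0, 2, -4, 4); set L[1][0]=1
  eliminate (2,0): mult=-2, new row 2: (0, -2, 6, -6); set L[2][0]=-2
  eliminate (3,0): mult=-4, new row 3: (0, -4, 16, -20); set L[3][0]=-4
k=1: U[1][1]=2
  eliminate (2,1): mult=-1, new row 2: (0, 0, 2, -2); set L[2][1]=-1
  eliminate (3,1): mult=-2, new row 3: (0, 0, 8, -12); set L[3][1]=-2

U[3][3] = -12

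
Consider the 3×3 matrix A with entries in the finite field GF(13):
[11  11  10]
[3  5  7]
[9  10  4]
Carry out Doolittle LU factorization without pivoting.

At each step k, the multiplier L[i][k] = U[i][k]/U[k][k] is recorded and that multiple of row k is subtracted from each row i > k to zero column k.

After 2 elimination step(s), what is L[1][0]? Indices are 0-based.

k=0: U[0][0]=11
  eliminate (1,0): mult=5, new row 1: (0, 2, 9); set L[1][0]=5
  eliminate (2,0): mult=2, new row 2: (0, 1, 10); set L[2][0]=2
k=1: U[1][1]=2
  eliminate (2,1): mult=7, new row 2: (0, 0, 12); set L[2][1]=7

L[1][0] = 5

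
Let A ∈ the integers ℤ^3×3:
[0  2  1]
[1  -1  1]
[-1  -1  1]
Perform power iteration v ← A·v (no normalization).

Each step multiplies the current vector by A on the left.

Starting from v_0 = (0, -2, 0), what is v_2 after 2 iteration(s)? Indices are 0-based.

v_0 = (0, -2, 0).
v_1 = A·v_0 = (-4, 2, 2).
v_2 = A·v_1 = (6, -4, 4).

v_2 = (6, -4, 4)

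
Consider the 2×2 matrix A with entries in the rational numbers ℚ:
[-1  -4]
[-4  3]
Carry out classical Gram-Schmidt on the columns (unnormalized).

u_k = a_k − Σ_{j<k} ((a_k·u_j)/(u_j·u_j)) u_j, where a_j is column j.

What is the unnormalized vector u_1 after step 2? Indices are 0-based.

u_1 = (-76/17, 19/17)

Step 1: u_0 = a_0 = (-1, -4).
Step 2: u_1 = a_1 − (-8/17)·u_0 = (-76/17, 19/17).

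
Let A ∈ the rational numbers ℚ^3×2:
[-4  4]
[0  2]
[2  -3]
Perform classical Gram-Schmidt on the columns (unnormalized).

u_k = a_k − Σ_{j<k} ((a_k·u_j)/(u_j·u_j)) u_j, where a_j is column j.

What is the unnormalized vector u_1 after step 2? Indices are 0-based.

Step 1: u_0 = a_0 = (-4, 0, 2).
Step 2: u_1 = a_1 − (-11/10)·u_0 = (-2/5, 2, -4/5).

u_1 = (-2/5, 2, -4/5)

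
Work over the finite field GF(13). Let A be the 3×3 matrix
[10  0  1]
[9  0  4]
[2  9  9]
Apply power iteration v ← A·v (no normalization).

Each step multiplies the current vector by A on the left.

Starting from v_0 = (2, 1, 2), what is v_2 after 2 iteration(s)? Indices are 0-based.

v_0 = (2, 1, 2).
v_1 = A·v_0 = (9, 0, 5).
v_2 = A·v_1 = (4, 10, 11).

v_2 = (4, 10, 11)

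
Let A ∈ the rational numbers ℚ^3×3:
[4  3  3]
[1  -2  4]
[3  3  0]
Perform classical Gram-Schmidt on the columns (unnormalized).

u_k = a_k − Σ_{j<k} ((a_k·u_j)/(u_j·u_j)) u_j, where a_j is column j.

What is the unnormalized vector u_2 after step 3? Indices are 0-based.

Step 1: u_0 = a_0 = (4, 1, 3).
Step 2: u_1 = a_1 − (19/26)·u_0 = (1/13, -71/26, 21/26).
Step 3: u_2 = a_2 − (8/13)·u_0 − (-278/211)·u_1 = (135/211, -45/211, -165/211).

u_2 = (135/211, -45/211, -165/211)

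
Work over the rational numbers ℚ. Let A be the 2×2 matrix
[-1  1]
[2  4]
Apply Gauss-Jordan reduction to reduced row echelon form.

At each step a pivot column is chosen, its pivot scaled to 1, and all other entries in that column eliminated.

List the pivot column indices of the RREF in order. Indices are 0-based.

pivot columns: 0, 1

[1] R0 /= -1  ⇒  (1, -1)
     R1 -= 2·R0  ⇒  (0, 6)
[2] R1 /= 6  ⇒  (0, 1)
     R0 -= -1·R1  ⇒  (1, 0)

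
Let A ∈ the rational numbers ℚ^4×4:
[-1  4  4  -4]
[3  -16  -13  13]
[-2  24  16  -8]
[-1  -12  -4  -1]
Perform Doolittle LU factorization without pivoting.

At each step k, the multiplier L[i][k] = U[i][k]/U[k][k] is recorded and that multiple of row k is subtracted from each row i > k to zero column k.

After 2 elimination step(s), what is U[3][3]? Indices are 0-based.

k=0: U[0][0]=-1
  eliminate (1,0): mult=-3, new row 1: (0, -4, -1, 1); set L[1][0]=-3
  eliminate (2,0): mult=2, new row 2: (0, 16, 8, 0); set L[2][0]=2
  eliminate (3,0): mult=1, new row 3: (0, -16, -8, 3); set L[3][0]=1
k=1: U[1][1]=-4
  eliminate (2,1): mult=-4, new row 2: (0, 0, 4, 4); set L[2][1]=-4
  eliminate (3,1): mult=4, new row 3: (0, 0, -4, -1); set L[3][1]=4

U[3][3] = -1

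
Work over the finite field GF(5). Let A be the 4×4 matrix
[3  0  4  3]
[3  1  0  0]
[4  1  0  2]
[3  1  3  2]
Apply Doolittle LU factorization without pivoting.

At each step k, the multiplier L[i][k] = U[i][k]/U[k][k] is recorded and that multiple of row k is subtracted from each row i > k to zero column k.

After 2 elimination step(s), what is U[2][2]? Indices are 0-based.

U[2][2] = 2

k=0: U[0][0]=3
  eliminate (1,0): mult=1, new row 1: (0, 1, 1, 2); set L[1][0]=1
  eliminate (2,0): mult=3, new row 2: (0, 1, 3, 3); set L[2][0]=3
  eliminate (3,0): mult=1, new row 3: (0, 1, 4, 4); set L[3][0]=1
k=1: U[1][1]=1
  eliminate (2,1): mult=1, new row 2: (0, 0, 2, 1); set L[2][1]=1
  eliminate (3,1): mult=1, new row 3: (0, 0, 3, 2); set L[3][1]=1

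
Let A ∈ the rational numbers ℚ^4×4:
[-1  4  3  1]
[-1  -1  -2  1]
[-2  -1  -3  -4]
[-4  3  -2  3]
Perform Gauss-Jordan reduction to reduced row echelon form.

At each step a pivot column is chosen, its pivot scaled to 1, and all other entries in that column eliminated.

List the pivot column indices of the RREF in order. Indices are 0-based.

pivot(0,0)=-1: scale R0 → (1, -4, -3, -1)
  clear (1,0): R1 −= (-1)R0 → (0, -5, -5, 0)
  clear (2,0): R2 −= (-2)R0 → (0, -9, -9, -6)
  clear (3,0): R3 −= (-4)R0 → (0, -13, -14, -1)
pivot(1,1)=-5: scale R1 → (0, 1, 1, 0)
  clear (0,1): R0 −= (-4)R1 → (1, 0, 1, -1)
  clear (2,1): R2 −= (-9)R1 → (0, 0, 0, -6)
  clear (3,1): R3 −= (-13)R1 → (0, 0, -1, -1)
pivot(2,2): swap R2↔R3
pivot(2,2)=-1: scale R2 → (0, 0, 1, 1)
  clear (0,2): R0 −= (1)R2 → (1, 0, 0, -2)
  clear (1,2): R1 −= (1)R2 → (0, 1, 0, -1)
pivot(3,3)=-6: scale R3 → (0, 0, 0, 1)
  clear (0,3): R0 −= (-2)R3 → (1, 0, 0, 0)
  clear (1,3): R1 −= (-1)R3 → (0, 1, 0, 0)
  clear (2,3): R2 −= (1)R3 → (0, 0, 1, 0)

pivot columns: 0, 1, 2, 3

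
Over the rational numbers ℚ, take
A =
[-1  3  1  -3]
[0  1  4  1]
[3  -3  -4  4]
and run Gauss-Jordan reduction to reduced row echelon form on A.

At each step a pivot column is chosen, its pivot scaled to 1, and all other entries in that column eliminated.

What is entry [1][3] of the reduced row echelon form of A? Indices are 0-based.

step 1: normalize row 0 (÷-1) = (1, -3, -1, 3)
  row 2: subtract 3×row0 = (0, 6, -1, -5)
step 2: normalize row 1 (÷1) = (0, 1, 4, 1)
  row 0: subtract -3×row1 = (1, 0, 11, 6)
  row 2: subtract 6×row1 = (0, 0, -25, -11)
step 3: normalize row 2 (÷-25) = (0, 0, 1, 11/25)
  row 0: subtract 11×row2 = (1, 0, 0, 29/25)
  row 1: subtract 4×row2 = (0, 1, 0, -19/25)

M[1][3] = -19/25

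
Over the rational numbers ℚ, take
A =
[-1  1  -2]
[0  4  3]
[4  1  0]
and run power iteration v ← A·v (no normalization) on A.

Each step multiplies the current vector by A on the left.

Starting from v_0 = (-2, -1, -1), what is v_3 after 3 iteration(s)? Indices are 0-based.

v_3 = (-73, -205, -23)

v_0 = (-2, -1, -1).
v_1 = A·v_0 = (3, -7, -9).
v_2 = A·v_1 = (8, -55, 5).
v_3 = A·v_2 = (-73, -205, -23).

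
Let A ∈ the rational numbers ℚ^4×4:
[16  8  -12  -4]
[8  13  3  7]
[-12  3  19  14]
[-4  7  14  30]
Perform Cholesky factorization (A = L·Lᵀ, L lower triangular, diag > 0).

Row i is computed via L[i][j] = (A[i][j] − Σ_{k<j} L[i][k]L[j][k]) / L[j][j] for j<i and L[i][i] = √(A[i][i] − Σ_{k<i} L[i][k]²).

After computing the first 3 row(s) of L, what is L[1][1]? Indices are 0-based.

L[1][1] = 3

Step 1: L[0][0] = √(16) = 4.
  L[1][0] = (8) / L[0][0] = 2.
Step 2: L[1][1] = √(9) = 3.
  L[2][0] = (-12) / L[0][0] = -3.
  L[2][1] = (9) / L[1][1] = 3.
Step 3: L[2][2] = √(1) = 1.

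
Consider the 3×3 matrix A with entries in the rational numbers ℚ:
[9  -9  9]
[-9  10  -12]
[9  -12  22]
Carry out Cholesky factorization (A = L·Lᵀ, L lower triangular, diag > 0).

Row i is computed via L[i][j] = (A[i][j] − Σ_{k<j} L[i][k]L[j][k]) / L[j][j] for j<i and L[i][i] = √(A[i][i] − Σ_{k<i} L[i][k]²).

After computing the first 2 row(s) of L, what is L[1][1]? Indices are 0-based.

L[1][1] = 1

Step 1: L[0][0] = √(9) = 3.
  L[1][0] = (-9) / L[0][0] = -3.
Step 2: L[1][1] = √(1) = 1.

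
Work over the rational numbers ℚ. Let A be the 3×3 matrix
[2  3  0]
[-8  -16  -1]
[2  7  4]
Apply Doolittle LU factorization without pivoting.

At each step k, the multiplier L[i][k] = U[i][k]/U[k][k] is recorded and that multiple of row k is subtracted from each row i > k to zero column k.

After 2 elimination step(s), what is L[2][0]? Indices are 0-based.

[col 0] pivot 2
  R1 -= -4*R0 → (0, -4, -1)  (L[1][0] := -4)
  R2 -= 1*R0 → (0, 4, 4)  (L[2][0] := 1)
[col 1] pivot -4
  R2 -= -1*R1 → (0, 0, 3)  (L[2][1] := -1)

L[2][0] = 1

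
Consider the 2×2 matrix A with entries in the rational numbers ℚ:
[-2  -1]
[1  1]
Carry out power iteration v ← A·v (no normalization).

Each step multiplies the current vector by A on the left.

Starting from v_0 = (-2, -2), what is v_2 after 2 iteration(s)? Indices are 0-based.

v_2 = (-8, 2)

v_0 = (-2, -2).
v_1 = A·v_0 = (6, -4).
v_2 = A·v_1 = (-8, 2).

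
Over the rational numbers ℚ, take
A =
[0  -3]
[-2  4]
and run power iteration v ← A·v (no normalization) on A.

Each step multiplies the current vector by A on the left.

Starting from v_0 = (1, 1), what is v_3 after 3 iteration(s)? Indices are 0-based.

v_0 = (1, 1).
v_1 = A·v_0 = (-3, 2).
v_2 = A·v_1 = (-6, 14).
v_3 = A·v_2 = (-42, 68).

v_3 = (-42, 68)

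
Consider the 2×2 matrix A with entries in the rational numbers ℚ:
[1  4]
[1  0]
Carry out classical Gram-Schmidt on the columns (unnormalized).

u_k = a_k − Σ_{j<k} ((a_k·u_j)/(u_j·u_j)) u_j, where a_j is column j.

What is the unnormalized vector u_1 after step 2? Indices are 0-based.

u_1 = (2, -2)

Step 1: u_0 = a_0 = (1, 1).
Step 2: u_1 = a_1 − (2)·u_0 = (2, -2).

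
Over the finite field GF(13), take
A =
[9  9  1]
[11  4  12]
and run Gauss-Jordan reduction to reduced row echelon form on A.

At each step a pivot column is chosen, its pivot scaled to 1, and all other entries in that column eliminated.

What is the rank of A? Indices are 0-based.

rank = 2

[1] R0 /= 9  ⇒  (1, 1, 3)
     R1 -= 11·R0  ⇒  (0, 6, 5)
[2] R1 /= 6  ⇒  (0, 1, 3)
     R0 -= 1·R1  ⇒  (1, 0, 0)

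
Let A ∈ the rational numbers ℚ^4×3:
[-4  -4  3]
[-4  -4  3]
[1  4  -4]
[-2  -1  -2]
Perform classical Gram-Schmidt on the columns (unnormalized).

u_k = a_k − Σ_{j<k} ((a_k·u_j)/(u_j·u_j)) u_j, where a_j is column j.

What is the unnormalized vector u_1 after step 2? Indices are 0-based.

Step 1: u_0 = a_0 = (-4, -4, 1, -2).
Step 2: u_1 = a_1 − (38/37)·u_0 = (4/37, 4/37, 110/37, 39/37).

u_1 = (4/37, 4/37, 110/37, 39/37)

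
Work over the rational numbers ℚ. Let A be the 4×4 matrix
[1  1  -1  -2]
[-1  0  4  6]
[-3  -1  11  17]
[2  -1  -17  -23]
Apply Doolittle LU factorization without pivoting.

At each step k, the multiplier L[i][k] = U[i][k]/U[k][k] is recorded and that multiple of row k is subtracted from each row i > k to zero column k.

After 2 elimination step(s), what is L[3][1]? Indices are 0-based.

Step 1: pivot at (0,0) is 1.
  row1 ← row1 − (-1)·row0  ⇒  L[1][0]=-1, U row1=(0, 1, 3, 4)
  row2 ← row2 − (-3)·row0  ⇒  L[2][0]=-3, U row2=(0, 2, 8, 11)
  row3 ← row3 − (2)·row0  ⇒  L[3][0]=2, U row3=(0, -3, -15, -19)
Step 2: pivot at (1,1) is 1.
  row2 ← row2 − (2)·row1  ⇒  L[2][1]=2, U row2=(0, 0, 2, 3)
  row3 ← row3 − (-3)·row1  ⇒  L[3][1]=-3, U row3=(0, 0, -6, -7)

L[3][1] = -3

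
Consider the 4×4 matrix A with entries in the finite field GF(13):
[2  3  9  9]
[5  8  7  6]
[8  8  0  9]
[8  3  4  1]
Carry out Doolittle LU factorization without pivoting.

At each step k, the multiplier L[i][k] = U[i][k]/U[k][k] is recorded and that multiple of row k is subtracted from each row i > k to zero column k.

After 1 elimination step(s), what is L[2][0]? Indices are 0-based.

k=0: U[0][0]=2
  eliminate (1,0): mult=9, new row 1: (0, 7, 4, 3); set L[1][0]=9
  eliminate (2,0): mult=4, new row 2: (0, 9, 3, 12); set L[2][0]=4
  eliminate (3,0): mult=4, new row 3: (0, 4, 7, 4); set L[3][0]=4

L[2][0] = 4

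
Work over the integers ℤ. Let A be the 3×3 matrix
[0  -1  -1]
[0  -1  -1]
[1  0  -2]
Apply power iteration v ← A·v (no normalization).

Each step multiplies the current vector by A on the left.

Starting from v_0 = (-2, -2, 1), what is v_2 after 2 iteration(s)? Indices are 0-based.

v_2 = (3, 3, 9)

v_0 = (-2, -2, 1).
v_1 = A·v_0 = (1, 1, -4).
v_2 = A·v_1 = (3, 3, 9).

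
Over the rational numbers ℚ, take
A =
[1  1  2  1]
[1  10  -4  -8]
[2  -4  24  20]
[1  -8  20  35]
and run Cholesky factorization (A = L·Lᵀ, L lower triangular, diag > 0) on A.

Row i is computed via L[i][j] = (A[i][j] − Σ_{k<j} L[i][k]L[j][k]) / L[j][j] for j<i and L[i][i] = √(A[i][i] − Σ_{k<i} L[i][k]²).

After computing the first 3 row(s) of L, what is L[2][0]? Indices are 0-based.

L[2][0] = 2

Step 1: L[0][0] = √(1) = 1.
  L[1][0] = (1) / L[0][0] = 1.
Step 2: L[1][1] = √(9) = 3.
  L[2][0] = (2) / L[0][0] = 2.
  L[2][1] = (-6) / L[1][1] = -2.
Step 3: L[2][2] = √(16) = 4.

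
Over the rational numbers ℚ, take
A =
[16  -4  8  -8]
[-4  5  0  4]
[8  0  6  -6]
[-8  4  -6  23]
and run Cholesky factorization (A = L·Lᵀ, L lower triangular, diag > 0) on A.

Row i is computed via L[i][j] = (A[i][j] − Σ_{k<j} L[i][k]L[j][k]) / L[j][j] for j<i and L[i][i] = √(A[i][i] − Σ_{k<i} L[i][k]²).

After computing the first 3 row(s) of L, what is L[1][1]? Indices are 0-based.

Step 1: L[0][0] = √(16) = 4.
  L[1][0] = (-4) / L[0][0] = -1.
Step 2: L[1][1] = √(4) = 2.
  L[2][0] = (8) / L[0][0] = 2.
  L[2][1] = (2) / L[1][1] = 1.
Step 3: L[2][2] = √(1) = 1.

L[1][1] = 2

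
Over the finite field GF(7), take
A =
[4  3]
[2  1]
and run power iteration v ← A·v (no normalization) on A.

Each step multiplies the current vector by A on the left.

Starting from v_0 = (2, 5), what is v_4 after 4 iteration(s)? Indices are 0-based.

v_0 = (2, 5).
v_1 = A·v_0 = (2, 2).
v_2 = A·v_1 = (0, 6).
v_3 = A·v_2 = (4, 6).
v_4 = A·v_3 = (6, 0).

v_4 = (6, 0)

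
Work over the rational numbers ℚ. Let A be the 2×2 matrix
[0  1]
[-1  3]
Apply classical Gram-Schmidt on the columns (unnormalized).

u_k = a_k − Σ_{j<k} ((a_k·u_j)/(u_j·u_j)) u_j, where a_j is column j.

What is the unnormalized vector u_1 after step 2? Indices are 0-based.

Step 1: u_0 = a_0 = (0, -1).
Step 2: u_1 = a_1 − (-3)·u_0 = (1, 0).

u_1 = (1, 0)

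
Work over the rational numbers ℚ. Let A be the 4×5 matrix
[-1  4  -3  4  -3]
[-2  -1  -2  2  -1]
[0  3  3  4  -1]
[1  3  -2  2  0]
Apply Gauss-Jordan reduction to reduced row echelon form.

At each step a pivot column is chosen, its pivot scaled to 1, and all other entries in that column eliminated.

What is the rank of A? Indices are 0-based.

rank = 4

step 1: normalize row 0 (÷-1) = (1, -4, 3, -4, 3)
  row 1: subtract -2×row0 = (0, -9, 4, -6, 5)
  row 3: subtract 1×row0 = (0, 7, -5, 6, -3)
step 2: normalize row 1 (÷-9) = (0, 1, -4/9, 2/3, -5/9)
  row 0: subtract -4×row1 = (1, 0, 11/9, -4/3, 7/9)
  row 2: subtract 3×row1 = (0, 0, 13/3, 2, 2/3)
  row 3: subtract 7×row1 = (0, 0, -17/9, 4/3, 8/9)
step 3: normalize row 2 (÷13/3) = (0, 0, 1, 6/13, 2/13)
  row 0: subtract 11/9×row2 = (1, 0, 0, -74/39, 23/39)
  row 1: subtract -4/9×row2 = (0, 1, 0, 34/39, -19/39)
  row 3: subtract -17/9×row2 = (0, 0, 0, 86/39, 46/39)
step 4: normalize row 3 (÷86/39) = (0, 0, 0, 1, 23/43)
  row 0: subtract -74/39×row3 = (1, 0, 0, 0, 69/43)
  row 1: subtract 34/39×row3 = (0, 1, 0, 0, -41/43)
  row 2: subtract 6/13×row3 = (0, 0, 1, 0, -4/43)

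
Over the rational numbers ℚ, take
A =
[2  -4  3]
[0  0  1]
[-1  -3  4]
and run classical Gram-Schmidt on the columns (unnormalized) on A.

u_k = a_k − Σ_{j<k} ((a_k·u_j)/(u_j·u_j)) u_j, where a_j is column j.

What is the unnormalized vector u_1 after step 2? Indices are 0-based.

u_1 = (-2, 0, -4)

Step 1: u_0 = a_0 = (2, 0, -1).
Step 2: u_1 = a_1 − (-1)·u_0 = (-2, 0, -4).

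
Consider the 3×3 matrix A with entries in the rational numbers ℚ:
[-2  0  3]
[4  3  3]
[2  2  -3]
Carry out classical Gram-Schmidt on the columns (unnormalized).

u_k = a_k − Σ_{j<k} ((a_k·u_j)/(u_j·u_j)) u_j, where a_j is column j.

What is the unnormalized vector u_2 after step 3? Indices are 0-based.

Step 1: u_0 = a_0 = (-2, 4, 2).
Step 2: u_1 = a_1 − (2/3)·u_0 = (4/3, 1/3, 2/3).
Step 3: u_2 = a_2 − (0)·u_0 − (9/7)·u_1 = (9/7, 18/7, -27/7).

u_2 = (9/7, 18/7, -27/7)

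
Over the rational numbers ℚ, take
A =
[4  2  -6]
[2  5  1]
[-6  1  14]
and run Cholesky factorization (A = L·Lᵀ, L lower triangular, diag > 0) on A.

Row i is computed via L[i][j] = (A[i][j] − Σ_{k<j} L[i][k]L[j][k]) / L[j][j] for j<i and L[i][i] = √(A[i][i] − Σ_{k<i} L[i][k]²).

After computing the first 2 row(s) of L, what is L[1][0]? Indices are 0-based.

Step 1: L[0][0] = √(4) = 2.
  L[1][0] = (2) / L[0][0] = 1.
Step 2: L[1][1] = √(4) = 2.

L[1][0] = 1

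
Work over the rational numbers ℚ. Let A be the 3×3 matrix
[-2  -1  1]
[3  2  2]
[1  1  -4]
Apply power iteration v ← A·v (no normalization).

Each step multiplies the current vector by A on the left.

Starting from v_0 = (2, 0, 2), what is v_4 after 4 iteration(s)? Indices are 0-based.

v_0 = (2, 0, 2).
v_1 = A·v_0 = (-2, 10, -6).
v_2 = A·v_1 = (-12, 2, 32).
v_3 = A·v_2 = (54, 32, -138).
v_4 = A·v_3 = (-278, -50, 638).

v_4 = (-278, -50, 638)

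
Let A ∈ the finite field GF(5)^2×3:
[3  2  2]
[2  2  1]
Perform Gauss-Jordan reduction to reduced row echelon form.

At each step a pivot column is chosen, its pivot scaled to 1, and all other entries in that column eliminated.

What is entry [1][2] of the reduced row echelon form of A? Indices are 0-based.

M[1][2] = 2

step 1: normalize row 0 (÷3) = (1, 4, 4)
  row 1: subtract 2×row0 = (0, 4, 3)
step 2: normalize row 1 (÷4) = (0, 1, 2)
  row 0: subtract 4×row1 = (1, 0, 1)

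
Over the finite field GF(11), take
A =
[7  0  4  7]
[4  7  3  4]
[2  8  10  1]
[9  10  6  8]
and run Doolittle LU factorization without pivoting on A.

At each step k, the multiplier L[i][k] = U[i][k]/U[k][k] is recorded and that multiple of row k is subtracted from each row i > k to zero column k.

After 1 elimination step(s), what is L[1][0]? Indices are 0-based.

L[1][0] = 10

[col 0] pivot 7
  R1 -= 10*R0 → (0, 7, 7, 0)  (L[1][0] := 10)
  R2 -= 5*R0 → (0, 8, 1, 10)  (L[2][0] := 5)
  R3 -= 6*R0 → (0, 10, 4, 10)  (L[3][0] := 6)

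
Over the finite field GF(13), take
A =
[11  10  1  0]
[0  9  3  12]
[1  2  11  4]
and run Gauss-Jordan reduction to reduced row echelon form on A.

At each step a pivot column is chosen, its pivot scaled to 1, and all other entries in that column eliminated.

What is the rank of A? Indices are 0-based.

[1] R0 /= 11  ⇒  (1, 8, 6, 0)
     R2 -= 1·R0  ⇒  (0, 7, 5, 4)
[2] R1 /= 9  ⇒  (0, 1, 9, 10)
     R0 -= 8·R1  ⇒  (1, 0, 12, 11)
     R2 -= 7·R1  ⇒  (0, 0, 7, 12)
[3] R2 /= 7  ⇒  (0, 0, 1, 11)
     R0 -= 12·R2  ⇒  (1, 0, 0, 9)
     R1 -= 9·R2  ⇒  (0, 1, 0, 2)

rank = 3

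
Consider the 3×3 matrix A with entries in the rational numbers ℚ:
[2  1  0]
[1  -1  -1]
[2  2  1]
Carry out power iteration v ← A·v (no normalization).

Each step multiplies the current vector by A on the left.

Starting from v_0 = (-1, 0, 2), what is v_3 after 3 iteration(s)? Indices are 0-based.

v_0 = (-1, 0, 2).
v_1 = A·v_0 = (-2, -3, 0).
v_2 = A·v_1 = (-7, 1, -10).
v_3 = A·v_2 = (-13, 2, -22).

v_3 = (-13, 2, -22)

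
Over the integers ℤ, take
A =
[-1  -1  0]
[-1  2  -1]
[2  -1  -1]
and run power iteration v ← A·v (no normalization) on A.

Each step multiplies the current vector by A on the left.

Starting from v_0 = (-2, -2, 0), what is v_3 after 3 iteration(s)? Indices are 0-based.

v_3 = (8, -22, -10)

v_0 = (-2, -2, 0).
v_1 = A·v_0 = (4, -2, -2).
v_2 = A·v_1 = (-2, -6, 12).
v_3 = A·v_2 = (8, -22, -10).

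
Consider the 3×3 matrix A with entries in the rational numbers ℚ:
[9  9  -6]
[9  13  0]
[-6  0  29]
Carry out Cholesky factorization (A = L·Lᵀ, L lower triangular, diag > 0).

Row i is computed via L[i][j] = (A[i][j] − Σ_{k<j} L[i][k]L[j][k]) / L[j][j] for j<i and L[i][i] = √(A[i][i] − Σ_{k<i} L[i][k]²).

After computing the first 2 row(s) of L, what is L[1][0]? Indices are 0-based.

L[1][0] = 3

Step 1: L[0][0] = √(9) = 3.
  L[1][0] = (9) / L[0][0] = 3.
Step 2: L[1][1] = √(4) = 2.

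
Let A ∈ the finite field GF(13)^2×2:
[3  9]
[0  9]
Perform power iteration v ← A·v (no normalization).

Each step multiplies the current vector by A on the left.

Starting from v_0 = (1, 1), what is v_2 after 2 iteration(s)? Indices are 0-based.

v_0 = (1, 1).
v_1 = A·v_0 = (12, 9).
v_2 = A·v_1 = (0, 3).

v_2 = (0, 3)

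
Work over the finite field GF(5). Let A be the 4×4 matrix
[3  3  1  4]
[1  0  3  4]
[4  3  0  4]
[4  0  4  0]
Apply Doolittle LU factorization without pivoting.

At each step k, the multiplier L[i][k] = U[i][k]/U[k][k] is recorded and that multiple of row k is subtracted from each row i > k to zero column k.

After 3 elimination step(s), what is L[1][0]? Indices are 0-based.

L[1][0] = 2

k=0: U[0][0]=3
  eliminate (1,0): mult=2, new row 1: (0, 4, 1, 1); set L[1][0]=2
  eliminate (2,0): mult=3, new row 2: (0, 4, 2, 2); set L[2][0]=3
  eliminate (3,0): mult=3, new row 3: (0, 1, 1, 3); set L[3][0]=3
k=1: U[1][1]=4
  eliminate (2,1): mult=1, new row 2: (0, 0, 1, 1); set L[2][1]=1
  eliminate (3,1): mult=4, new row 3: (0, 0, 2, 4); set L[3][1]=4
k=2: U[2][2]=1
  eliminate (3,2): mult=2, new row 3: (0, 0, 0, 2); set L[3][2]=2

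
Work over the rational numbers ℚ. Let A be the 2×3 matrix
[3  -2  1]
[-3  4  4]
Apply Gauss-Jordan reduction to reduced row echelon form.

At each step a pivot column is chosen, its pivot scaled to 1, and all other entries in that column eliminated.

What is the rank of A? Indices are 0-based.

rank = 2

[1] R0 /= 3  ⇒  (1, -2/3, 1/3)
     R1 -= -3·R0  ⇒  (0, 2, 5)
[2] R1 /= 2  ⇒  (0, 1, 5/2)
     R0 -= -2/3·R1  ⇒  (1, 0, 2)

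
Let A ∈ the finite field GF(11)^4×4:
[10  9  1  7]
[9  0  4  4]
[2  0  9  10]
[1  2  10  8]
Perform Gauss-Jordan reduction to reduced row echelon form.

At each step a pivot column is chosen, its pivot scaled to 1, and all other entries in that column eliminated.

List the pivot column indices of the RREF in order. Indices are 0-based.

pivot columns: 0, 1, 2, 3

step 1: normalize row 0 (÷10) = (1, 2, 10, 4)
  row 1: subtract 9×row0 = (0, 4, 2, 1)
  row 2: subtract 2×row0 = (0, 7, 0, 2)
  row 3: subtract 1×row0 = (0, 0, 0, 4)
step 2: normalize row 1 (÷4) = (0, 1, 6, 3)
  row 0: subtract 2×row1 = (1, 0, 9, 9)
  row 2: subtract 7×row1 = (0, 0, 2, 3)
step 3: normalize row 2 (÷2) = (0, 0, 1, 7)
  row 0: subtract 9×row2 = (1, 0, 0, 1)
  row 1: subtract 6×row2 = (0, 1, 0, 5)
step 4: normalize row 3 (÷4) = (0, 0, 0, 1)
  row 0: subtract 1×row3 = (1, 0, 0, 0)
  row 1: subtract 5×row3 = (0, 1, 0, 0)
  row 2: subtract 7×row3 = (0, 0, 1, 0)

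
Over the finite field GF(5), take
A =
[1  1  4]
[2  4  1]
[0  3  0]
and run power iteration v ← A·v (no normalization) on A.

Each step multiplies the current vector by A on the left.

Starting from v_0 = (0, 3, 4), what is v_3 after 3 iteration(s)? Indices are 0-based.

v_3 = (4, 4, 3)

v_0 = (0, 3, 4).
v_1 = A·v_0 = (4, 1, 4).
v_2 = A·v_1 = (1, 1, 3).
v_3 = A·v_2 = (4, 4, 3).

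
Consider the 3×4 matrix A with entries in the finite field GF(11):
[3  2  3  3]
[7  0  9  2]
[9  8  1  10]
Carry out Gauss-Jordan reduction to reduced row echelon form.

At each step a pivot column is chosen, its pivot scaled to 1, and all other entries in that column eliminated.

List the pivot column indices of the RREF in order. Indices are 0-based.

step 1: normalize row 0 (÷3) = (1, 8, 1, 1)
  row 1: subtract 7×row0 = (0, 10, 2, 6)
  row 2: subtract 9×row0 = (0, 2, 3, 1)
step 2: normalize row 1 (÷10) = (0, 1, 9, 5)
  row 0: subtract 8×row1 = (1, 0, 6, 5)
  row 2: subtract 2×row1 = (0, 0, 7, 2)
step 3: normalize row 2 (÷7) = (0, 0, 1, 5)
  row 0: subtract 6×row2 = (1, 0, 0, 8)
  row 1: subtract 9×row2 = (0, 1, 0, 4)

pivot columns: 0, 1, 2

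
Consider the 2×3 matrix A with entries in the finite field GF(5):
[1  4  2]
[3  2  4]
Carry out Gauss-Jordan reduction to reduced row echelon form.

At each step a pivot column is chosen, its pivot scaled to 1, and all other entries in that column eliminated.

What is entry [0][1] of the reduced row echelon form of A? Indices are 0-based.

step 1: normalize row 0 (÷1) = (1, 4, 2)
  row 1: subtract 3×row0 = (0, 0, 3)
skip col 1 (zero from row 1)
step 2: normalize row 1 (÷3) = (0, 0, 1)
  row 0: subtract 2×row1 = (1, 4, 0)

M[0][1] = 4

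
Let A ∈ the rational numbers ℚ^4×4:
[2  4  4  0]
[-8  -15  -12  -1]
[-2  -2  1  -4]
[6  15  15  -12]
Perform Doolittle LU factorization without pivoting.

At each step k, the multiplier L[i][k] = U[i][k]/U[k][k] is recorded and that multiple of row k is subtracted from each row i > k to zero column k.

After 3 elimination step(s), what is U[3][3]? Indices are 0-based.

Step 1: pivot at (0,0) is 2.
  row1 ← row1 − (-4)·row0  ⇒  L[1][0]=-4, U row1=(0, 1, 4, -1)
  row2 ← row2 − (-1)·row0  ⇒  L[2][0]=-1, U row2=(0, 2, 5, -4)
  row3 ← row3 − (3)·row0  ⇒  L[3][0]=3, U row3=(0, 3, 3, -12)
Step 2: pivot at (1,1) is 1.
  row2 ← row2 − (2)·row1  ⇒  L[2][1]=2, U row2=(0, 0, -3, -2)
  row3 ← row3 − (3)·row1  ⇒  L[3][1]=3, U row3=(0, 0, -9, -9)
Step 3: pivot at (2,2) is -3.
  row3 ← row3 − (3)·row2  ⇒  L[3][2]=3, U row3=(0, 0, 0, -3)

U[3][3] = -3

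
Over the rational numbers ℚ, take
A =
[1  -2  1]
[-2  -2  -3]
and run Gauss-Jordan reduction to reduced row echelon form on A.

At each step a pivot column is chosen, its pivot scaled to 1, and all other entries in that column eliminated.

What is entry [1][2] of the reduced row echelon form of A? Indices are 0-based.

M[1][2] = 1/6

pivot(0,0)=1: scale R0 → (1, -2, 1)
  clear (1,0): R1 −= (-2)R0 → (0, -6, -1)
pivot(1,1)=-6: scale R1 → (0, 1, 1/6)
  clear (0,1): R0 −= (-2)R1 → (1, 0, 4/3)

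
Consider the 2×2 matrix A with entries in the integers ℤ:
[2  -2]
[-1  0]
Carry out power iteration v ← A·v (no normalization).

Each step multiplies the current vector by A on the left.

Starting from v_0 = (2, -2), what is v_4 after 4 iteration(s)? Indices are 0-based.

v_4 = (152, -56)

v_0 = (2, -2).
v_1 = A·v_0 = (8, -2).
v_2 = A·v_1 = (20, -8).
v_3 = A·v_2 = (56, -20).
v_4 = A·v_3 = (152, -56).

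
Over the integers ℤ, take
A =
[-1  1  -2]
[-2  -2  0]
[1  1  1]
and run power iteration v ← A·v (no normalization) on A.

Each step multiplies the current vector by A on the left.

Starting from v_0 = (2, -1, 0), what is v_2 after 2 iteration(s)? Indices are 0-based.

v_0 = (2, -1, 0).
v_1 = A·v_0 = (-3, -2, 1).
v_2 = A·v_1 = (-1, 10, -4).

v_2 = (-1, 10, -4)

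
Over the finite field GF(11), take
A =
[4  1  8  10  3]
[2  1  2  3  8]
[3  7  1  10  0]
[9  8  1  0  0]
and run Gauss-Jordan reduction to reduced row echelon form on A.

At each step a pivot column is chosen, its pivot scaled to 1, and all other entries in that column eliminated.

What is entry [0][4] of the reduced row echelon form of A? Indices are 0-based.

M[0][4] = 10

step 1: normalize row 0 (÷4) = (1, 3, 2, 8, 9)
  row 1: subtract 2×row0 = (0, 6, 9, 9, 1)
  row 2: subtract 3×row0 = (0, 9, 6, 8, 6)
  row 3: subtract 9×row0 = (0, 3, 5, 5, 7)
step 2: normalize row 1 (÷6) = (0, 1, 7, 7, 2)
  row 0: subtract 3×row1 = (1, 0, 3, 9, 3)
  row 2: subtract 9×row1 = (0, 0, 9, 0, 10)
  row 3: subtract 3×row1 = (0, 0, 6, 6, 1)
step 3: normalize row 2 (÷9) = (0, 0, 1, 0, 6)
  row 0: subtract 3×row2 = (1, 0, 0, 9, 7)
  row 1: subtract 7×row2 = (0, 1, 0, 7, 4)
  row 3: subtract 6×row2 = (0, 0, 0, 6, 9)
step 4: normalize row 3 (÷6) = (0, 0, 0, 1, 7)
  row 0: subtract 9×row3 = (1, 0, 0, 0, 10)
  row 1: subtract 7×row3 = (0, 1, 0, 0, 10)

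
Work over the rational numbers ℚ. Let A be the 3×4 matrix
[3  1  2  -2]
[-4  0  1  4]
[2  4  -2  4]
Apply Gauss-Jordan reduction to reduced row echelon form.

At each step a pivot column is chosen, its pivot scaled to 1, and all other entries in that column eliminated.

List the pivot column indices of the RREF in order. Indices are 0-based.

[1] R0 /= 3  ⇒  (1, 1/3, 2/3, -2/3)
     R1 -= -4·R0  ⇒  (0, 4/3, 11/3, 4/3)
     R2 -= 2·R0  ⇒  (0, 10/3, -10/3, 16/3)
[2] R1 /= 4/3  ⇒  (0, 1, 11/4, 1)
     R0 -= 1/3·R1  ⇒  (1, 0, -1/4, -1)
     R2 -= 10/3·R1  ⇒  (0, 0, -25/2, 2)
[3] R2 /= -25/2  ⇒  (0, 0, 1, -4/25)
     R0 -= -1/4·R2  ⇒  (1, 0, 0, -26/25)
     R1 -= 11/4·R2  ⇒  (0, 1, 0, 36/25)

pivot columns: 0, 1, 2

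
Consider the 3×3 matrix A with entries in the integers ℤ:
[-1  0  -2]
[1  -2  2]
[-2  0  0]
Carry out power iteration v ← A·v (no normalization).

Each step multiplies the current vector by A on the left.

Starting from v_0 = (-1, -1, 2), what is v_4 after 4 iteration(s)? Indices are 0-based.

v_0 = (-1, -1, 2).
v_1 = A·v_0 = (-3, 5, 2).
v_2 = A·v_1 = (-1, -9, 6).
v_3 = A·v_2 = (-11, 29, 2).
v_4 = A·v_3 = (7, -65, 22).

v_4 = (7, -65, 22)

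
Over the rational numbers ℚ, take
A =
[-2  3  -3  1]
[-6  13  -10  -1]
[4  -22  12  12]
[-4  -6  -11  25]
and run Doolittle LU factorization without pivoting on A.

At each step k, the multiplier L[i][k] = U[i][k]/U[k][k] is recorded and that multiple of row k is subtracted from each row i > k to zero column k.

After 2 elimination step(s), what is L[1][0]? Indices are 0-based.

L[1][0] = 3

k=0: U[0][0]=-2
  eliminate (1,0): mult=3, new row 1: (0, 4, -1, -4); set L[1][0]=3
  eliminate (2,0): mult=-2, new row 2: (0, -16, 6, 14); set L[2][0]=-2
  eliminate (3,0): mult=2, new row 3: (0, -12, -5, 23); set L[3][0]=2
k=1: U[1][1]=4
  eliminate (2,1): mult=-4, new row 2: (0, 0, 2, -2); set L[2][1]=-4
  eliminate (3,1): mult=-3, new row 3: (0, 0, -8, 11); set L[3][1]=-3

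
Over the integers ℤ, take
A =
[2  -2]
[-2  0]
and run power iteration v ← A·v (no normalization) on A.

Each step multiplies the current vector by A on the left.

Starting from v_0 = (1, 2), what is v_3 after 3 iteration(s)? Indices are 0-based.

v_3 = (-8, 0)

v_0 = (1, 2).
v_1 = A·v_0 = (-2, -2).
v_2 = A·v_1 = (0, 4).
v_3 = A·v_2 = (-8, 0).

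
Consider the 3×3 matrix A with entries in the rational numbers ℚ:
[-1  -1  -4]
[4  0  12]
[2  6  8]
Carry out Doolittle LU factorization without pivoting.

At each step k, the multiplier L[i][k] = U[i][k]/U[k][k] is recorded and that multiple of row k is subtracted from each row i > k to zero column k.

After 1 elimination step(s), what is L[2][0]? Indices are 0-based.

L[2][0] = -2

Step 1: pivot at (0,0) is -1.
  row1 ← row1 − (-4)·row0  ⇒  L[1][0]=-4, U row1=(0, -4, -4)
  row2 ← row2 − (-2)·row0  ⇒  L[2][0]=-2, U row2=(0, 4, 0)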